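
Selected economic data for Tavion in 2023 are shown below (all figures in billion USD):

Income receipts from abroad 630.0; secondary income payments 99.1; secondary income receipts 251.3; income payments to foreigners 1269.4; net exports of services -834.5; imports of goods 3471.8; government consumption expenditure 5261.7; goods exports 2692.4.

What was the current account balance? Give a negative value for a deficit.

Goods balance = 2692.4 - 3471.8 = -779.4
Services balance = -834.5
Trade balance (goods + services) = -779.4 + (-834.5) = -1613.9
Net primary income = 630.0 - 1269.4 = -639.4
Net secondary income = 251.3 - 99.1 = 152.2
Current account = -1613.9 + (-639.4) + 152.2 = -2101.1

-2101.1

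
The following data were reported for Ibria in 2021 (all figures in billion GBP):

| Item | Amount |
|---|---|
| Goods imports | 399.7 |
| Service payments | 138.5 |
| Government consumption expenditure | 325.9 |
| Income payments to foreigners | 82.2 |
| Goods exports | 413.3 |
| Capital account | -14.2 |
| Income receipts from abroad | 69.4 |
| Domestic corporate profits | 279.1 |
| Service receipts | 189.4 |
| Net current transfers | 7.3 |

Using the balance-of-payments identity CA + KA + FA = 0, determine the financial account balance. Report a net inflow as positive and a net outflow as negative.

-44.8

Goods balance = 413.3 - 399.7 = 13.6
Services balance = 189.4 - 138.5 = 50.9
Trade balance (goods + services) = 13.6 + 50.9 = 64.5
Net primary income = 69.4 - 82.2 = -12.8
Net secondary income = 7.3
Current account = 64.5 + (-12.8) + 7.3 = 59.0
Financial account = -(59.0 + (-14.2)) = -44.8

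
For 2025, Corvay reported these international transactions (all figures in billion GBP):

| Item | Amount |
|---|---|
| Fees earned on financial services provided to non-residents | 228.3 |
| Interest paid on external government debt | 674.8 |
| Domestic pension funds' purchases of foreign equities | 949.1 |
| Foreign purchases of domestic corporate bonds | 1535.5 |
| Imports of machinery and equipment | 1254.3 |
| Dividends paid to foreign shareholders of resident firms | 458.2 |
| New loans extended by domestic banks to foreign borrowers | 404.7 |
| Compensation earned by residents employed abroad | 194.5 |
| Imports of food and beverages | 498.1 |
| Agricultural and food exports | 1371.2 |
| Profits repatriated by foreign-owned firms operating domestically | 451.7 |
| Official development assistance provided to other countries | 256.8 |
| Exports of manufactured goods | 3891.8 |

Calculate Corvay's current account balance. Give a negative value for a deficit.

Goods: 3891.8 - 1254.3 + 1371.2 - 498.1 = 3510.6
Services: 228.3
Primary income: -451.7 + 194.5 - 674.8 - 458.2 = -1390.2
Secondary income: -256.8
Current account = 3510.6 + 228.3 + (-1390.2) + (-256.8) = 2091.9
(Excluded from the current account — financial account: domestic pension funds' purchases of foreign equities 949.1, foreign purchases of domestic corporate bonds 1535.5, new loans extended by domestic banks to foreign borrowers 404.7.)

2091.9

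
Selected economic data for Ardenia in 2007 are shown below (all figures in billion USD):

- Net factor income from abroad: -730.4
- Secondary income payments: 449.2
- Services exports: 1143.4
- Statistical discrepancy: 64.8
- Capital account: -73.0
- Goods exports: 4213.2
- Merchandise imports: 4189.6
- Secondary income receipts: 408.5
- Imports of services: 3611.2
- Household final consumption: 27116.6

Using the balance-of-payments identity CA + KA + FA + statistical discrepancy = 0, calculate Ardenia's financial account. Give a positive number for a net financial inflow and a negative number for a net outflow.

3223.5

Goods balance = 4213.2 - 4189.6 = 23.6
Services balance = 1143.4 - 3611.2 = -2467.8
Trade balance (goods + services) = 23.6 + (-2467.8) = -2444.2
Net primary income = -730.4
Net secondary income = 408.5 - 449.2 = -40.7
Current account = -2444.2 + (-730.4) + (-40.7) = -3215.3
Financial account = -(-3215.3 + (-73.0) + 64.8) = 3223.5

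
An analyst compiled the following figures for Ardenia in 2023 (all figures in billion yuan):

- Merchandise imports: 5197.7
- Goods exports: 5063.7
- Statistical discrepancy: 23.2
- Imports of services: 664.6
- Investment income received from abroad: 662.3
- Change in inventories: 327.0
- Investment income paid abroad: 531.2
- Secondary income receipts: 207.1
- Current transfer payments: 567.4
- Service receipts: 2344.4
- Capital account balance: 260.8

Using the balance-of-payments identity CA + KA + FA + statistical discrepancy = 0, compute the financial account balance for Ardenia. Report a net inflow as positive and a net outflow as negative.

Goods balance = 5063.7 - 5197.7 = -134.0
Services balance = 2344.4 - 664.6 = 1679.8
Trade balance (goods + services) = -134.0 + 1679.8 = 1545.8
Net primary income = 662.3 - 531.2 = 131.1
Net secondary income = 207.1 - 567.4 = -360.3
Current account = 1545.8 + 131.1 + (-360.3) = 1316.6
Financial account = -(1316.6 + 260.8 + 23.2) = -1600.6

-1600.6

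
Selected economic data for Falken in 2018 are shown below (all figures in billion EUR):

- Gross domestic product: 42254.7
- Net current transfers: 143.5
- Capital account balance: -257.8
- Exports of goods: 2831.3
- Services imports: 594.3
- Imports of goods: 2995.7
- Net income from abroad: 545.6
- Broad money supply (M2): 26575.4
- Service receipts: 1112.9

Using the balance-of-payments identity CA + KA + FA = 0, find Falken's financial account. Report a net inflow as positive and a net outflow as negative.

-785.5

Goods balance = 2831.3 - 2995.7 = -164.4
Services balance = 1112.9 - 594.3 = 518.6
Trade balance (goods + services) = -164.4 + 518.6 = 354.2
Net primary income = 545.6
Net secondary income = 143.5
Current account = 354.2 + 545.6 + 143.5 = 1043.3
Financial account = -(1043.3 + (-257.8)) = -785.5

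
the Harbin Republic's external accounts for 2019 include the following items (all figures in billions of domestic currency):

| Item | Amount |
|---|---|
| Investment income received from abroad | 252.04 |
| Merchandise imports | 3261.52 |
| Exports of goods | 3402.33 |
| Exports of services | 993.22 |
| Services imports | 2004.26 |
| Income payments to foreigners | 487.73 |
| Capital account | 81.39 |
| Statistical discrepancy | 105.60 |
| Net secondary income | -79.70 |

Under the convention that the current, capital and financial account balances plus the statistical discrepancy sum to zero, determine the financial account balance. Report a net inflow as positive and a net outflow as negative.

998.63

Goods balance = 3402.33 - 3261.52 = 140.81
Services balance = 993.22 - 2004.26 = -1011.04
Trade balance (goods + services) = 140.81 + (-1011.04) = -870.23
Net primary income = 252.04 - 487.73 = -235.69
Net secondary income = -79.70
Current account = -870.23 + (-235.69) + (-79.70) = -1185.62
Financial account = -(-1185.62 + 81.39 + 105.60) = 998.63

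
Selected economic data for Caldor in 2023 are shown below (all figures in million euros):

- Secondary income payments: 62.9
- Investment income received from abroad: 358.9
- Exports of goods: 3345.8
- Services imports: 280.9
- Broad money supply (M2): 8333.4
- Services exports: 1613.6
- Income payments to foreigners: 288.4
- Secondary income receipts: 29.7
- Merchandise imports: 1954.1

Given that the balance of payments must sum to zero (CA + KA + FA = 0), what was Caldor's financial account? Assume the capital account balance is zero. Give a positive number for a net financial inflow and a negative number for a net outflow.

Goods balance = 3345.8 - 1954.1 = 1391.7
Services balance = 1613.6 - 280.9 = 1332.7
Trade balance (goods + services) = 1391.7 + 1332.7 = 2724.4
Net primary income = 358.9 - 288.4 = 70.5
Net secondary income = 29.7 - 62.9 = -33.2
Current account = 2724.4 + 70.5 + (-33.2) = 2761.7
Financial account = -(2761.7) = -2761.7

-2761.7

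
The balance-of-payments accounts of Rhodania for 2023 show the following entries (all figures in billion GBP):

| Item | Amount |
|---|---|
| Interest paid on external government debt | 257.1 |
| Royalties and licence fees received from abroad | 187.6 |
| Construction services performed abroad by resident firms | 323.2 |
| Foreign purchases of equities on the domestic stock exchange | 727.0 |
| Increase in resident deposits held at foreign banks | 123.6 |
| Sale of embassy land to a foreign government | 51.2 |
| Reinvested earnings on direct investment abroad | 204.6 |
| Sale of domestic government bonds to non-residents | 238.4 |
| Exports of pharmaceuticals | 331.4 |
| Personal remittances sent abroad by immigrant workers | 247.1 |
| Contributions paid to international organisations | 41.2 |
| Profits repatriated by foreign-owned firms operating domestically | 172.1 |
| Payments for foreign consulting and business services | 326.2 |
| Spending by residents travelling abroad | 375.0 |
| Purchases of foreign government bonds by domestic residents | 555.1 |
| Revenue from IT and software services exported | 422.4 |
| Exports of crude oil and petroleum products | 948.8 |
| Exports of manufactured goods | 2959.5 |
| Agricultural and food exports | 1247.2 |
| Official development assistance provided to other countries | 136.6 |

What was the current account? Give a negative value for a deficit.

5069.4

Goods: 2959.5 + 1247.2 + 948.8 + 331.4 = 5486.9
Services: -326.2 + 323.2 + 422.4 - 375.0 + 187.6 = 232.0
Primary income: -257.1 + 204.6 - 172.1 = -224.6
Secondary income: -136.6 - 247.1 - 41.2 = -424.9
Current account = 5486.9 + 232.0 + (-224.6) + (-424.9) = 5069.4
(Excluded from the current account — financial account: foreign purchases of equities on the domestic stock exchange 727.0, increase in resident deposits held at foreign banks 123.6, sale of domestic government bonds to non-residents 238.4, purchases of foreign government bonds by domestic residents 555.1; capital account: sale of embassy land to a foreign government 51.2.)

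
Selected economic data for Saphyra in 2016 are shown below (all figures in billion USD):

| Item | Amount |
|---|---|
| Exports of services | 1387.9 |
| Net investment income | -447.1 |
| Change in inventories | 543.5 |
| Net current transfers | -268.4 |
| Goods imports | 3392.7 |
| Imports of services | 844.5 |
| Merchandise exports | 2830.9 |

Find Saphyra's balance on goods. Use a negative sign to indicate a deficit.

Goods balance = 2830.9 - 3392.7 = -561.8

-561.8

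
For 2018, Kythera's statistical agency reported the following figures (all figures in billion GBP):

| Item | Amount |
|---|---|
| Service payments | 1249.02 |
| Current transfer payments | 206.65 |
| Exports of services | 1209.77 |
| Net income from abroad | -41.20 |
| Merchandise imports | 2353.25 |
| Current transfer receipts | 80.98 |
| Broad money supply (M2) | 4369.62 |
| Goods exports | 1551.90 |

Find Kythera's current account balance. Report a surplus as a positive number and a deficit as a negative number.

Goods balance = 1551.90 - 2353.25 = -801.35
Services balance = 1209.77 - 1249.02 = -39.25
Trade balance (goods + services) = -801.35 + (-39.25) = -840.60
Net primary income = -41.20
Net secondary income = 80.98 - 206.65 = -125.67
Current account = -840.60 + (-41.20) + (-125.67) = -1007.47

-1007.47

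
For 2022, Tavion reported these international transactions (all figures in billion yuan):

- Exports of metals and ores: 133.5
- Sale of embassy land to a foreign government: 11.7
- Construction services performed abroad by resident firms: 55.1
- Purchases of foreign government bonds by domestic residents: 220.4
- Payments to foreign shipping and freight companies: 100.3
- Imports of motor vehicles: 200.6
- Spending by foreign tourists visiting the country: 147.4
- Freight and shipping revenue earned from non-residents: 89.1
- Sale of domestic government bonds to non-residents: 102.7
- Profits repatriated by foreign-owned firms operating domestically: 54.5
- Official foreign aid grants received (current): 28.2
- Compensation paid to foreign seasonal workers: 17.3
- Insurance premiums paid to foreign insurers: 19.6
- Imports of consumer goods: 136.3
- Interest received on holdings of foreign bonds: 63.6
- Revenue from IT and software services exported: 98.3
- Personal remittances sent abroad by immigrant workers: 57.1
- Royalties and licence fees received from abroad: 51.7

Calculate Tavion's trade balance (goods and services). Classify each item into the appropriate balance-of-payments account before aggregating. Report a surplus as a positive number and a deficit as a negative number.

118.3

Goods: 133.5 - 136.3 - 200.6 = -203.4
Services: 89.1 - 100.3 - 19.6 + 147.4 + 51.7 + 98.3 + 55.1 = 321.7
Trade balance = -203.4 + 321.7 = 118.3
(Excluded from the trade balance — capital account: sale of embassy land to a foreign government 11.7; financial account: purchases of foreign government bonds by domestic residents 220.4, sale of domestic government bonds to non-residents 102.7; primary income: profits repatriated by foreign-owned firms operating domestically 54.5, compensation paid to foreign seasonal workers 17.3, interest received on holdings of foreign bonds 63.6; secondary income: official foreign aid grants received (current) 28.2, personal remittances sent abroad by immigrant workers 57.1.)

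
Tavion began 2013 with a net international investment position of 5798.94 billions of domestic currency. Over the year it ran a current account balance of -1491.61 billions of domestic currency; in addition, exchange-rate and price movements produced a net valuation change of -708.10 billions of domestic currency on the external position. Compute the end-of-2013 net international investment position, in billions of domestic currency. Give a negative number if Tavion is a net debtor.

Change in NIIP = current account + net valuation change = -1491.61 + (-708.10) = -2199.71
End-of-year NIIP = 5798.94 + (-2199.71) = 3599.23

3599.23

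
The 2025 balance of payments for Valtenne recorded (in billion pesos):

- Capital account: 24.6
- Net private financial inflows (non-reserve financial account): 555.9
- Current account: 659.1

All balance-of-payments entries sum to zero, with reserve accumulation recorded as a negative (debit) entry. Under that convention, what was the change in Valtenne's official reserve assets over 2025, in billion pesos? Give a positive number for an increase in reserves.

Official reserve transactions balance = -(659.1 + 24.6 + 555.9) = -1239.6
An accumulation of reserves is recorded as a debit (negative entry), so the change in the stock of reserves is the negative of that balance.
Change in official reserves = -(-1239.6) = 1239.6

1239.6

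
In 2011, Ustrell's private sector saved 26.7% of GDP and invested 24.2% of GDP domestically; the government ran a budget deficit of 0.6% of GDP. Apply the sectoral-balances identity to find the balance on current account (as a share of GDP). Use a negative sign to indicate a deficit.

By the sectoral-balances identity, CA = (S_private - I) + (T - G).
Private balance = 26.7 - 24.2 = 2.5
Government balance (T - G) = -0.6
CA = 2.5 + (-0.6) = 1.9

1.9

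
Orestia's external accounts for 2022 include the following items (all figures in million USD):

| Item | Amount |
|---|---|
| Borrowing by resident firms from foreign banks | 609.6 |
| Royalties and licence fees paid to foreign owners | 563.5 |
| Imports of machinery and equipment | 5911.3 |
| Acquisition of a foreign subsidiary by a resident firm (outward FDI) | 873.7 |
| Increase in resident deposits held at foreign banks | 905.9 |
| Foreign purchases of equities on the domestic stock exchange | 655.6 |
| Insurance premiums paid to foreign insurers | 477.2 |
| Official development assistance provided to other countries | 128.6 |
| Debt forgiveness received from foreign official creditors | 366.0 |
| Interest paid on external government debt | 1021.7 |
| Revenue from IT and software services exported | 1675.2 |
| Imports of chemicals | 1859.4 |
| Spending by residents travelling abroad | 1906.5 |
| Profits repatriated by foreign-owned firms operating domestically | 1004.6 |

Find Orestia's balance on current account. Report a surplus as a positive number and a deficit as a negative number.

Goods: -5911.3 - 1859.4 = -7770.7
Services: -1906.5 - 477.2 - 563.5 + 1675.2 = -1272.0
Primary income: -1021.7 - 1004.6 = -2026.3
Secondary income: -128.6
Current account = (-7770.7) + (-1272.0) + (-2026.3) + (-128.6) = -11197.6
(Excluded from the current account — financial account: borrowing by resident firms from foreign banks 609.6, acquisition of a foreign subsidiary by a resident firm (outward FDI) 873.7, increase in resident deposits held at foreign banks 905.9, foreign purchases of equities on the domestic stock exchange 655.6; capital account: debt forgiveness received from foreign official creditors 366.0.)

-11197.6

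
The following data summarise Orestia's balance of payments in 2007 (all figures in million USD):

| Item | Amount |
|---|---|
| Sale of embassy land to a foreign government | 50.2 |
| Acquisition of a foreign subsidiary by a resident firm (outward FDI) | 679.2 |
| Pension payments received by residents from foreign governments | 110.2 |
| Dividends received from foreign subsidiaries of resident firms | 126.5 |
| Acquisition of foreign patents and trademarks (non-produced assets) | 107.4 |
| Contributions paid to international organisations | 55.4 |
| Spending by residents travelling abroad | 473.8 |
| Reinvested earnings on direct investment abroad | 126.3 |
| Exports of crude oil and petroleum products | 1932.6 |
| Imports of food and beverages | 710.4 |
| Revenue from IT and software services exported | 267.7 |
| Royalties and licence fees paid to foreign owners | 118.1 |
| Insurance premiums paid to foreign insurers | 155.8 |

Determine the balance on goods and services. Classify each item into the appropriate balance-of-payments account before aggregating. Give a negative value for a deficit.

Goods: -710.4 + 1932.6 = 1222.2
Services: -473.8 + 267.7 - 118.1 - 155.8 = -480.0
Trade balance = 1222.2 + (-480.0) = 742.2
(Excluded from the trade balance — capital account: sale of embassy land to a foreign government 50.2, acquisition of foreign patents and trademarks (non-produced assets) 107.4; financial account: acquisition of a foreign subsidiary by a resident firm (outward FDI) 679.2; secondary income: pension payments received by residents from foreign governments 110.2, contributions paid to international organisations 55.4; primary income: dividends received from foreign subsidiaries of resident firms 126.5, reinvested earnings on direct investment abroad 126.3.)

742.2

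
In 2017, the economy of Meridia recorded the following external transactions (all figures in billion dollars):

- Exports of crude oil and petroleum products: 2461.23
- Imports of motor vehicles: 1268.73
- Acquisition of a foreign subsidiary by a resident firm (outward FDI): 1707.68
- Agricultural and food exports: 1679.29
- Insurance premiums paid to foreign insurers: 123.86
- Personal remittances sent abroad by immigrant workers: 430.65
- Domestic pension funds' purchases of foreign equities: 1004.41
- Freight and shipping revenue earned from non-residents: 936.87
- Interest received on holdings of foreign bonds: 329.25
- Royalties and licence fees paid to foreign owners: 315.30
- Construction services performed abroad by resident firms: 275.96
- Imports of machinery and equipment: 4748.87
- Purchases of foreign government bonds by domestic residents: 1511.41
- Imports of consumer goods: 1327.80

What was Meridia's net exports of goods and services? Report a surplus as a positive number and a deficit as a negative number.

-2431.21

Goods: 1679.29 - 1268.73 - 4748.87 + 2461.23 - 1327.80 = -3204.88
Services: 275.96 + 936.87 - 123.86 - 315.30 = 773.67
Trade balance = -3204.88 + 773.67 = -2431.21
(Excluded from the trade balance — financial account: acquisition of a foreign subsidiary by a resident firm (outward FDI) 1707.68, domestic pension funds' purchases of foreign equities 1004.41, purchases of foreign government bonds by domestic residents 1511.41; secondary income: personal remittances sent abroad by immigrant workers 430.65; primary income: interest received on holdings of foreign bonds 329.25.)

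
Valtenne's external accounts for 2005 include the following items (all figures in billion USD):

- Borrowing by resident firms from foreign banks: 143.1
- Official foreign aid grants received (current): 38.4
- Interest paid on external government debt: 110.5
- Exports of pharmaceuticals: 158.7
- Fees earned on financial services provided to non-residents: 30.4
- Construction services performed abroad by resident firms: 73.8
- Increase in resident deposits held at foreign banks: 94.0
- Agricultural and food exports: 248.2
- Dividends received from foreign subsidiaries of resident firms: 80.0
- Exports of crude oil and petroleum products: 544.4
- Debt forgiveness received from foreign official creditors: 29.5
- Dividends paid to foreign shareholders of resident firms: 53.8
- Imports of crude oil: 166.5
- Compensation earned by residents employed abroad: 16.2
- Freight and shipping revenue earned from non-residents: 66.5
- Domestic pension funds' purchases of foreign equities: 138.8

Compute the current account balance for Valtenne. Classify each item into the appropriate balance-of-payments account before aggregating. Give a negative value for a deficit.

925.8

Goods: -166.5 + 544.4 + 158.7 + 248.2 = 784.8
Services: 30.4 + 66.5 + 73.8 = 170.7
Primary income: -53.8 + 80.0 + 16.2 - 110.5 = -68.1
Secondary income: 38.4
Current account = 784.8 + 170.7 + (-68.1) + 38.4 = 925.8
(Excluded from the current account — financial account: borrowing by resident firms from foreign banks 143.1, increase in resident deposits held at foreign banks 94.0, domestic pension funds' purchases of foreign equities 138.8; capital account: debt forgiveness received from foreign official creditors 29.5.)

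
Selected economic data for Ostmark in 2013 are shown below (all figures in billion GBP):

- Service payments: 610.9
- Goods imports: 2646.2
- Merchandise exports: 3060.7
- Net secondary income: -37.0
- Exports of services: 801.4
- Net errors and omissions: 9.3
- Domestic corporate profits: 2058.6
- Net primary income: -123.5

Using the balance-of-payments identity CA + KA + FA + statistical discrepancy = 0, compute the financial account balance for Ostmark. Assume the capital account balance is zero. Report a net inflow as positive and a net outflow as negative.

-453.8

Goods balance = 3060.7 - 2646.2 = 414.5
Services balance = 801.4 - 610.9 = 190.5
Trade balance (goods + services) = 414.5 + 190.5 = 605.0
Net primary income = -123.5
Net secondary income = -37.0
Current account = 605.0 + (-123.5) + (-37.0) = 444.5
Financial account = -(444.5 + 9.3) = -453.8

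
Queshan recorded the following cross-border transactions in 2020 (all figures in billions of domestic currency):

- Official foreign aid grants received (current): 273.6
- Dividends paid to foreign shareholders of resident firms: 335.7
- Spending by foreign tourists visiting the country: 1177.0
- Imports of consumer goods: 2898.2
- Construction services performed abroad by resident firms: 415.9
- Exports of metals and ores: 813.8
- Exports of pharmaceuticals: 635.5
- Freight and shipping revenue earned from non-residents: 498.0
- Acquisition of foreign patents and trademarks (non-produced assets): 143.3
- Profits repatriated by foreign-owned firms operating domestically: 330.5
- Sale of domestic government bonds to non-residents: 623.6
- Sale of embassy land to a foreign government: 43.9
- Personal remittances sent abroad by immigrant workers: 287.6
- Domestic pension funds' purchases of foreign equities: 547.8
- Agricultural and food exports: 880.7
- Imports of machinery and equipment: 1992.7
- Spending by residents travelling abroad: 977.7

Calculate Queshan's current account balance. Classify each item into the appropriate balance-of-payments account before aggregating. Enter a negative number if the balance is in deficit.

-2127.9

Goods: 880.7 - 1992.7 + 635.5 + 813.8 - 2898.2 = -2560.9
Services: 415.9 + 498.0 + 1177.0 - 977.7 = 1113.2
Primary income: -330.5 - 335.7 = -666.2
Secondary income: -287.6 + 273.6 = -14.0
Current account = (-2560.9) + 1113.2 + (-666.2) + (-14.0) = -2127.9
(Excluded from the current account — capital account: acquisition of foreign patents and trademarks (non-produced assets) 143.3, sale of embassy land to a foreign government 43.9; financial account: sale of domestic government bonds to non-residents 623.6, domestic pension funds' purchases of foreign equities 547.8.)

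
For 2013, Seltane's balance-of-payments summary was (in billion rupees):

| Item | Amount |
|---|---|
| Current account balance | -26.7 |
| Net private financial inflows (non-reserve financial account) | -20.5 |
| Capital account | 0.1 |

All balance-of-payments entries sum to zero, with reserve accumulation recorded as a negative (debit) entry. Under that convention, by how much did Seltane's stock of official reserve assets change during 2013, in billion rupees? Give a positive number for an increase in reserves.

-47.1

Official reserve transactions balance = -((-26.7) + 0.1 + (-20.5)) = 47.1
An accumulation of reserves is recorded as a debit (negative entry), so the change in the stock of reserves is the negative of that balance.
Change in official reserves = -(47.1) = -47.1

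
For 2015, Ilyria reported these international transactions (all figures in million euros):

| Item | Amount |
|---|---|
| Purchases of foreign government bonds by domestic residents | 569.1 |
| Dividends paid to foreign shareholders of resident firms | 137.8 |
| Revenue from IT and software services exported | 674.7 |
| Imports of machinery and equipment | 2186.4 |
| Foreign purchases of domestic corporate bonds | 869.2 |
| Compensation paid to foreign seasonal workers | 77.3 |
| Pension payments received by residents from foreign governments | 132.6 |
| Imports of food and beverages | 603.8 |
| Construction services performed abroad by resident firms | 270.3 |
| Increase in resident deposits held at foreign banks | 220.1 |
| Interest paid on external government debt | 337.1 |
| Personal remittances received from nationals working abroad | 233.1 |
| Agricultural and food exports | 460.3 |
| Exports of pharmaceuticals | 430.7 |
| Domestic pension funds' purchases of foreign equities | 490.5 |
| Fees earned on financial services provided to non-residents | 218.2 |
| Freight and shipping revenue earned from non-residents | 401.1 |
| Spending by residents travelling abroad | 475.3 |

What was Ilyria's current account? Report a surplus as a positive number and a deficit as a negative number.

Goods: 430.7 - 603.8 - 2186.4 + 460.3 = -1899.2
Services: 218.2 + 270.3 + 674.7 + 401.1 - 475.3 = 1089.0
Primary income: -137.8 - 337.1 - 77.3 = -552.2
Secondary income: 233.1 + 132.6 = 365.7
Current account = (-1899.2) + 1089.0 + (-552.2) + 365.7 = -996.7
(Excluded from the current account — financial account: purchases of foreign government bonds by domestic residents 569.1, foreign purchases of domestic corporate bonds 869.2, increase in resident deposits held at foreign banks 220.1, domestic pension funds' purchases of foreign equities 490.5.)

-996.7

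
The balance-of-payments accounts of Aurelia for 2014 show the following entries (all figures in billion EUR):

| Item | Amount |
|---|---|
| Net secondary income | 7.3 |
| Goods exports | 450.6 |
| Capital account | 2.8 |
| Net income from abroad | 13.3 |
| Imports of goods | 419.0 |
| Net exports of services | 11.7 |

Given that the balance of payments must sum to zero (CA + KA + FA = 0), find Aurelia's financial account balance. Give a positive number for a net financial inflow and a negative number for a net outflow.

-66.7

Goods balance = 450.6 - 419.0 = 31.6
Services balance = 11.7
Trade balance (goods + services) = 31.6 + 11.7 = 43.3
Net primary income = 13.3
Net secondary income = 7.3
Current account = 43.3 + 13.3 + 7.3 = 63.9
Financial account = -(63.9 + 2.8) = -66.7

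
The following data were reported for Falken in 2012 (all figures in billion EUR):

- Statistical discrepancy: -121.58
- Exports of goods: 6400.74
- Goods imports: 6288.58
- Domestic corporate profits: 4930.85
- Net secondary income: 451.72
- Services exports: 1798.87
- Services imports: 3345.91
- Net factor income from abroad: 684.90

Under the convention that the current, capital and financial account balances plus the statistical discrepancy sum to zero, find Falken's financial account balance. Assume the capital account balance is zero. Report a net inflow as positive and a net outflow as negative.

Goods balance = 6400.74 - 6288.58 = 112.16
Services balance = 1798.87 - 3345.91 = -1547.04
Trade balance (goods + services) = 112.16 + (-1547.04) = -1434.88
Net primary income = 684.90
Net secondary income = 451.72
Current account = -1434.88 + 684.90 + 451.72 = -298.26
Financial account = -(-298.26 + (-121.58)) = 419.84

419.84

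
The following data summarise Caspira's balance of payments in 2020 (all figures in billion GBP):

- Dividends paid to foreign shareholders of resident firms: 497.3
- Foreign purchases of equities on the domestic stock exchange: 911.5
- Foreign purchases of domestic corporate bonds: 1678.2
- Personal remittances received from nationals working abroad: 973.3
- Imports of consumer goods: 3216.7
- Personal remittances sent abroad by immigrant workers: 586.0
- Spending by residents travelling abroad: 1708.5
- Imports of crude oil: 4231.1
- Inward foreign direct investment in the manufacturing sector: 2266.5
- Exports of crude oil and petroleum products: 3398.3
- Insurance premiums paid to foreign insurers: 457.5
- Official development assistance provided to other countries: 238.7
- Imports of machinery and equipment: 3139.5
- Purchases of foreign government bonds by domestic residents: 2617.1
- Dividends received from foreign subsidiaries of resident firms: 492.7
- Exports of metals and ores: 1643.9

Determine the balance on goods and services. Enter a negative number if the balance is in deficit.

-7711.1

Goods: 3398.3 - 4231.1 - 3139.5 - 3216.7 + 1643.9 = -5545.1
Services: -457.5 - 1708.5 = -2166.0
Trade balance = -5545.1 + (-2166.0) = -7711.1
(Excluded from the trade balance — primary income: dividends paid to foreign shareholders of resident firms 497.3, dividends received from foreign subsidiaries of resident firms 492.7; financial account: foreign purchases of equities on the domestic stock exchange 911.5, foreign purchases of domestic corporate bonds 1678.2, inward foreign direct investment in the manufacturing sector 2266.5, purchases of foreign government bonds by domestic residents 2617.1; secondary income: personal remittances received from nationals working abroad 973.3, personal remittances sent abroad by immigrant workers 586.0, official development assistance provided to other countries 238.7.)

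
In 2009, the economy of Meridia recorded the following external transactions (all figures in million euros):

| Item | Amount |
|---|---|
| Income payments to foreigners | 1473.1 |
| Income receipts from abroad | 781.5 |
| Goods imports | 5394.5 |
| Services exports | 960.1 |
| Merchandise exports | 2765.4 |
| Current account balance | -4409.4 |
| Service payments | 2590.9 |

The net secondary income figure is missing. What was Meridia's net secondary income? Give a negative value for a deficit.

Current account = goods balance + services balance + net primary income + net secondary income
Sum of the known components = -4951.5
Net secondary income = CA - (known components) = -4409.4 - (-4951.5) = 542.1

542.1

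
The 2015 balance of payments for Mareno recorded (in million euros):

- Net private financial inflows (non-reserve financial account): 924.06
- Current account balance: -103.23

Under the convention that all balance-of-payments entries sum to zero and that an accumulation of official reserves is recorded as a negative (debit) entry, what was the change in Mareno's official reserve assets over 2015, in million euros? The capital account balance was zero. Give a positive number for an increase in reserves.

Official reserve transactions balance = -((-103.23) + 924.06) = -820.83
An accumulation of reserves is recorded as a debit (negative entry), so the change in the stock of reserves is the negative of that balance.
Change in official reserves = -(-820.83) = 820.83

820.83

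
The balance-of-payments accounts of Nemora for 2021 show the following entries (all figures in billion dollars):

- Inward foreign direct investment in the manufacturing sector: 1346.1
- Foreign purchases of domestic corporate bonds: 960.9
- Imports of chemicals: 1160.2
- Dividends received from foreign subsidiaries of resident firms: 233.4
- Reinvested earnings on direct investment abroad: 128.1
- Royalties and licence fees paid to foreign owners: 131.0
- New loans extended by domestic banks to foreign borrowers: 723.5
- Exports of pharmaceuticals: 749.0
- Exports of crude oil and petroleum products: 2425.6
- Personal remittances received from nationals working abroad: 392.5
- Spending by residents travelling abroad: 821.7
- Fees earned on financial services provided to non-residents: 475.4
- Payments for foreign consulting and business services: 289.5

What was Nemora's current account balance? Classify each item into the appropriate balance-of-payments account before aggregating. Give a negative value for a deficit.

2001.6

Goods: 749.0 + 2425.6 - 1160.2 = 2014.4
Services: -821.7 + 475.4 - 289.5 - 131.0 = -766.8
Primary income: 233.4 + 128.1 = 361.5
Secondary income: 392.5
Current account = 2014.4 + (-766.8) + 361.5 + 392.5 = 2001.6
(Excluded from the current account — financial account: inward foreign direct investment in the manufacturing sector 1346.1, foreign purchases of domestic corporate bonds 960.9, new loans extended by domestic banks to foreign borrowers 723.5.)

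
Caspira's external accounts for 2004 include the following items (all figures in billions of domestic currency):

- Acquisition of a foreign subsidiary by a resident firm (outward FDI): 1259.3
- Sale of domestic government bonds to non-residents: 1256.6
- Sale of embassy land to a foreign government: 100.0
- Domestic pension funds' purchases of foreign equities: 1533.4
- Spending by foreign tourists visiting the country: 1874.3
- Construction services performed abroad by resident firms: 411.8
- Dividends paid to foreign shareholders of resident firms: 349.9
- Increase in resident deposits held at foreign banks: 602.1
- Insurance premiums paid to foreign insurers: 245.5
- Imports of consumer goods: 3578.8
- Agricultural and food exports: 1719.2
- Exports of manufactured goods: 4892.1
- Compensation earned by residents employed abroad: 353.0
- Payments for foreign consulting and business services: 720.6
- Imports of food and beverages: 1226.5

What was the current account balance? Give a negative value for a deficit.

3129.1

Goods: 1719.2 - 1226.5 + 4892.1 - 3578.8 = 1806.0
Services: -245.5 + 411.8 + 1874.3 - 720.6 = 1320.0
Primary income: 353.0 - 349.9 = 3.1
Current account = 1806.0 + 1320.0 + 3.1 = 3129.1
(Excluded from the current account — financial account: acquisition of a foreign subsidiary by a resident firm (outward FDI) 1259.3, sale of domestic government bonds to non-residents 1256.6, domestic pension funds' purchases of foreign equities 1533.4, increase in resident deposits held at foreign banks 602.1; capital account: sale of embassy land to a foreign government 100.0.)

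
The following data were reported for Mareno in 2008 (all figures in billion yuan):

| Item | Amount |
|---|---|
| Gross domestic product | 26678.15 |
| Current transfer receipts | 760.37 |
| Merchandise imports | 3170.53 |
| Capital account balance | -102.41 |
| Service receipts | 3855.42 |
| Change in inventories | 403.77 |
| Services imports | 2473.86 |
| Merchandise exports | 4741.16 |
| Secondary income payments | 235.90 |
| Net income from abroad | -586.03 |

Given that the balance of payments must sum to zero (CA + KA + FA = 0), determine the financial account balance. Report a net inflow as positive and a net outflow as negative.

Goods balance = 4741.16 - 3170.53 = 1570.63
Services balance = 3855.42 - 2473.86 = 1381.56
Trade balance (goods + services) = 1570.63 + 1381.56 = 2952.19
Net primary income = -586.03
Net secondary income = 760.37 - 235.90 = 524.47
Current account = 2952.19 + (-586.03) + 524.47 = 2890.63
Financial account = -(2890.63 + (-102.41)) = -2788.22

-2788.22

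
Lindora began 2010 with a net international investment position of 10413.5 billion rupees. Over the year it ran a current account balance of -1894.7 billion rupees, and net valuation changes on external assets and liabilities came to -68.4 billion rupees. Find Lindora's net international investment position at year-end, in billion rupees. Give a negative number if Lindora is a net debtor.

Change in NIIP = current account + net valuation change = -1894.7 + (-68.4) = -1963.1
End-of-year NIIP = 10413.5 + (-1963.1) = 8450.4

8450.4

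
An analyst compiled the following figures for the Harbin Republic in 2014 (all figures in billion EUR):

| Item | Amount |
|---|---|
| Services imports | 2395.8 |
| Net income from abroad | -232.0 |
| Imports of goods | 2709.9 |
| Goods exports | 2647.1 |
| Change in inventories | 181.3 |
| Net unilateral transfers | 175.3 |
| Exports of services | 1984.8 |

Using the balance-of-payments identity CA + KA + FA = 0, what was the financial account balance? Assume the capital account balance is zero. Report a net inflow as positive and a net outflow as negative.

530.5

Goods balance = 2647.1 - 2709.9 = -62.8
Services balance = 1984.8 - 2395.8 = -411.0
Trade balance (goods + services) = -62.8 + (-411.0) = -473.8
Net primary income = -232.0
Net secondary income = 175.3
Current account = -473.8 + (-232.0) + 175.3 = -530.5
Financial account = -(-530.5) = 530.5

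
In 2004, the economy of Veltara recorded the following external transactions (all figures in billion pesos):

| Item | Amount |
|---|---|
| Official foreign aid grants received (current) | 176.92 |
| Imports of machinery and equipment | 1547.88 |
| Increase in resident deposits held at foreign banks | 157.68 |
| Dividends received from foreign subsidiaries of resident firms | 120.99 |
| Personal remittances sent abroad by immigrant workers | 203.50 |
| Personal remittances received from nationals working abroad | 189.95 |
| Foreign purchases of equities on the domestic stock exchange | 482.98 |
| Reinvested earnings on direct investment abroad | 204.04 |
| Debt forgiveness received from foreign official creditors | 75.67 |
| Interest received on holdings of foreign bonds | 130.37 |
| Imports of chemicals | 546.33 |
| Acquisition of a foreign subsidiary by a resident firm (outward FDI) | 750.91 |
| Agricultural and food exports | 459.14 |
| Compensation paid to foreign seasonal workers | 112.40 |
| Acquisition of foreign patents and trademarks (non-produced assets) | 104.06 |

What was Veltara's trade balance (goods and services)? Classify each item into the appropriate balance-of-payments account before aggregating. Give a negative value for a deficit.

-1635.07

Goods: 459.14 - 546.33 - 1547.88 = -1635.07
Trade balance = -1635.07 + 0.00 = -1635.07
(Excluded from the trade balance — secondary income: official foreign aid grants received (current) 176.92, personal remittances sent abroad by immigrant workers 203.50, personal remittances received from nationals working abroad 189.95; financial account: increase in resident deposits held at foreign banks 157.68, foreign purchases of equities on the domestic stock exchange 482.98, acquisition of a foreign subsidiary by a resident firm (outward FDI) 750.91; primary income: dividends received from foreign subsidiaries of resident firms 120.99, reinvested earnings on direct investment abroad 204.04, interest received on holdings of foreign bonds 130.37, compensation paid to foreign seasonal workers 112.40; capital account: debt forgiveness received from foreign official creditors 75.67, acquisition of foreign patents and trademarks (non-produced assets) 104.06.)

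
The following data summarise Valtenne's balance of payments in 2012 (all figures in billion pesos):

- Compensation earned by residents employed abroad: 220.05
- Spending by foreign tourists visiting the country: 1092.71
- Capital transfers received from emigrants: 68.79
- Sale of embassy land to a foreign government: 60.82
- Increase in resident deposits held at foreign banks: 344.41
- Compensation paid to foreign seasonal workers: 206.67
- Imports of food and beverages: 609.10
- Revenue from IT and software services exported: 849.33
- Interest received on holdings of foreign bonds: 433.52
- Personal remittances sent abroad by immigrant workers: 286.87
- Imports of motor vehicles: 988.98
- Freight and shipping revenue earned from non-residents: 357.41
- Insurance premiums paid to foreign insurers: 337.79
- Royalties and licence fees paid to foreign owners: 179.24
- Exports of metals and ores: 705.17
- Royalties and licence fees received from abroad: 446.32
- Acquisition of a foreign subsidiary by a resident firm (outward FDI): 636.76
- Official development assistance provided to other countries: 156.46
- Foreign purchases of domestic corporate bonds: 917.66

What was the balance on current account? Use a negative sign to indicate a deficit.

Goods: -609.10 + 705.17 - 988.98 = -892.91
Services: 849.33 - 337.79 - 179.24 + 1092.71 + 446.32 + 357.41 = 2228.74
Primary income: 433.52 + 220.05 - 206.67 = 446.90
Secondary income: -286.87 - 156.46 = -443.33
Current account = (-892.91) + 2228.74 + 446.90 + (-443.33) = 1339.40
(Excluded from the current account — capital account: capital transfers received from emigrants 68.79, sale of embassy land to a foreign government 60.82; financial account: increase in resident deposits held at foreign banks 344.41, acquisition of a foreign subsidiary by a resident firm (outward FDI) 636.76, foreign purchases of domestic corporate bonds 917.66.)

1339.40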